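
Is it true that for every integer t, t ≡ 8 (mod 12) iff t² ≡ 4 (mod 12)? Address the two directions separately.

(⟹) Suppose t ≡ 8 (mod 12). Write t = 12j + 8. Then (12j + 8)² = 144j² + 192j + 64 = 12(12j² + 16j + 5) + 4, so t² ≡ 4 (mod 12).

(⟸) This fails: take t = 2. Then 2² = 4 ≡ 4 (mod 12), yet 2 ≡ 2 (mod 12), not 8.

Only the forward direction holds.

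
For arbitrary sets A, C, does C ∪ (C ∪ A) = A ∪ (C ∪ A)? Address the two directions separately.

(⊆) Let x ∈ C ∪ (C ∪ A). Then either x ∈ A and x ∉ C; or x ∈ C and x ∉ A; or x ∈ A ∩ C. In each case x ∈ A ∪ (C ∪ A), so C ∪ (C ∪ A) ⊆ A ∪ (C ∪ A).

(⊇) Let x ∈ A ∪ (C ∪ A). Then either x ∈ A and x ∉ C; or x ∈ C and x ∉ A; or x ∈ A ∩ C. In each case x ∈ C ∪ (C ∪ A), so A ∪ (C ∪ A) ⊆ C ∪ (C ∪ A).

The two sets are equal.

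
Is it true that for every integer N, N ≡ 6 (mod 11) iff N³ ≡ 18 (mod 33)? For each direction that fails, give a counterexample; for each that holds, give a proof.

(→) This fails: take N = 17. Then 17 ≡ 6 (mod 11), but 17³ = 4913 ≡ 29 (mod 33), not 18.

(←) Conversely, the residues r modulo 33 with r³ ≡ 18 (mod 33) are exactly {6}, and each is ≡ 6 (mod 11).

(⇒) fails; (⇐) holds.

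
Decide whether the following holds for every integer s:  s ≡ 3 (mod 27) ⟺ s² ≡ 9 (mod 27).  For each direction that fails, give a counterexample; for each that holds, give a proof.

Forward direction. Suppose s ≡ 3 (mod 27). Write s = 27j + 3. Then (27j + 3)² = 729j² + 162j + 9 = 27(27j² + 6j) + 9, so s² ≡ 9 (mod 27).

Converse. This fails: take s = 6. Then 6² = 36 ≡ 9 (mod 27), yet 6 ≡ 6 (mod 27), not 3.

Not equivalent: only (⇒) holds.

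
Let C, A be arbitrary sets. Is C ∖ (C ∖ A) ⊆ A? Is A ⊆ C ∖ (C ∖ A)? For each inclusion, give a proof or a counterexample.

The sets are not equal: only the forward inclusion holds.

(⟹) Let x ∈ C ∖ (C ∖ A). Then x ∈ C ∩ A, from which x ∈ A.

(⟸) This inclusion fails. Take C = ∅, A = {1}; then 1 ∈ A but 1 ∉ C ∖ (C ∖ A).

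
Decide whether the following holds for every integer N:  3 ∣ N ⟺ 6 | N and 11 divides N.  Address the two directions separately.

Only the converse holds.

(⇒) This fails: take N = 3. Certainly 3 ∣ 3, but 6 ∤ 3.

(⇐) Suppose 6 ∣ N and 11 ∣ N. Any common multiple of 6 and 11 is a multiple of their lcm; here gcd(6, 11) = 1, so lcm(6, 11) = 6·11 = 66, so 66 ∣ N. Since 3 ∣ 66, it follows that 3 ∣ N.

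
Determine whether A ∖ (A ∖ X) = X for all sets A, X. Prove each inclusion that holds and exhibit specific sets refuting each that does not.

(⟹) Let x ∈ A ∖ (A ∖ X). Then x ∈ A ∩ X, from which x ∈ X.

(⟸) This inclusion fails. Take A = ∅, X = {1}; then 1 ∈ X but 1 ∉ A ∖ (A ∖ X).

Only the forward inclusion holds.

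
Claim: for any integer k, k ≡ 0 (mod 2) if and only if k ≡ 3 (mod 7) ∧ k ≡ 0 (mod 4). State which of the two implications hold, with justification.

The forward direction fails; the converse holds.

(⟸) If k ≡ 3 (mod 7) and k ≡ 0 (mod 4), then by the Chinese remainder theorem k ≡ 24 (mod 28). Since 24 ≡ 0 (mod 2) and 2 ∣ 28, we get k ≡ 0 (mod 2).

(⟹) This fails: k = 0 gives 0 ≡ 0 (mod 2) but 0 ≡ 0 (mod 7), so the conjunction on the right does not hold.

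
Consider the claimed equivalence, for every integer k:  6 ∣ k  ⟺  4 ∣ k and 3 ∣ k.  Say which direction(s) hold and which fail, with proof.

Only the converse holds.

(⇒) This fails: take k = 6. Certainly 6 ∣ 6, but 4 ∤ 6.

(⇐) Suppose 4 ∣ k and 3 ∣ k. Any common multiple of 4 and 3 is a multiple of their lcm; here gcd(4, 3) = 1, so lcm(4, 3) = 4·3 = 12, so 12 ∣ k. Since 6 ∣ 12, it follows that 6 ∣ k.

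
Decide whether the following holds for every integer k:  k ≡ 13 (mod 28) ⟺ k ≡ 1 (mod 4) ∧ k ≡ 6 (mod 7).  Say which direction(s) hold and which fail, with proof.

Both directions hold; the statement is true.

(→) Suppose k ≡ 13 (mod 28); write k = 28j + 13. Since 4 ∣ 28, reducing mod 4 gives k ≡ 13 ≡ 1 (mod 4); since 7 ∣ 28, reducing mod 7 gives k ≡ 13 ≡ 6 (mod 7).

(←) Conversely, if k ≡ 1 (mod 4) and k ≡ 6 (mod 7), then by the Chinese remainder theorem k ≡ 13 (mod 28). This is exactly k ≡ 13 (mod 28).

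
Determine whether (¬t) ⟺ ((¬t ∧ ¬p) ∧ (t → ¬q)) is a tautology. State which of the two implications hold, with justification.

The forward direction fails; the converse holds.

[⇒] This fails. Under t = F, p = T, q = F, the left side is true but the right side is false.

[⇐] Assume the antecedent. If t is true, the antecedent cannot hold. If t is false, ¬t reduces to true regardless of the other variables. Either way ¬t holds.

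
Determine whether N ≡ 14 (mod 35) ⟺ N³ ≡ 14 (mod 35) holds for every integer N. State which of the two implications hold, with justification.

Both directions hold.

(⟹) Suppose N ≡ 14 (mod 35). Write N = 35j + 14. Then (35j + 14)³ = 42875j³ + 51450j² + 20580j + 2744 = 35(1225j³ + 1470j² + 588j + 78) + 14, so N³ ≡ 14 (mod 35).

(⟸) Conversely, suppose N³ ≡ 14 (mod 35). The only residue r in {0, …, 34} with r³ ≡ 14 (mod 35) is r = 14, so N ≡ 14 (mod 35).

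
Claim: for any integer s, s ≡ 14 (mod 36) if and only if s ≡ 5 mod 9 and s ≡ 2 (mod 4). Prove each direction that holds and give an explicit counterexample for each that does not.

Converse. If s ≡ 5 (mod 9) and s ≡ 2 (mod 4), then by the Chinese remainder theorem s ≡ 14 (mod 36). This is exactly s ≡ 14 (mod 36).

Forward direction. Suppose s ≡ 14 (mod 36); write s = 36j + 14. Since 9 ∣ 36, reducing mod 9 gives s ≡ 14 ≡ 5 (mod 9); since 4 ∣ 36, reducing mod 4 gives s ≡ 14 ≡ 2 (mod 4).

The biconditional holds.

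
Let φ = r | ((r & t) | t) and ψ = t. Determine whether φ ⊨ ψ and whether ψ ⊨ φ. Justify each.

(⇒) fails; (⇐) holds.

(←) Assume the antecedent. If r is true, r | ((r & t) | t) reduces to true regardless of the other variables. If r is false, the antecedent forces (r = F, t = T), and r | ((r & t) | t) holds there. Either way r | ((r & t) | t) holds.

(→) This fails. Under r = T, t = F, the left side is true but the right side is false.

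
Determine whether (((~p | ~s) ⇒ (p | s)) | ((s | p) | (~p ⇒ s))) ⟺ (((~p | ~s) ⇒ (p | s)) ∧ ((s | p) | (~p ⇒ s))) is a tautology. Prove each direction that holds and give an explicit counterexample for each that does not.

[⇐] Assume the antecedent. If p is true, the consequent reduces to true regardless of the other variables. If p is false, the antecedent forces (p = F, s = T), and the consequent holds there. Either way the consequent holds.

[⇒] Assume the antecedent. If p is true, the consequent reduces to true regardless of the other variables. If p is false, the antecedent forces (p = F, s = T), and the consequent holds there. Either way the consequent holds.

Both implications hold.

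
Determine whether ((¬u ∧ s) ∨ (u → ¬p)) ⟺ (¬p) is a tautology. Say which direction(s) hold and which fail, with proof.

Forward direction. This fails. Under p = T, s = F, u = F, the left side is true but the right side is false.

Converse. Assume the antecedent. If p is true, the antecedent cannot hold. If p is false, (¬u ∧ s) ∨ (u → ¬p) reduces to true regardless of the other variables. Either way (¬u ∧ s) ∨ (u → ¬p) holds.

Only the converse holds.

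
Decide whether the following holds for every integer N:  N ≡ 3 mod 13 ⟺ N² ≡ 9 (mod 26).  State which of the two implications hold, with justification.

Forward direction. This fails: take N = 16. Then 16 ≡ 3 (mod 13), but 16² = 256 ≡ 22 (mod 26), not 9.

Converse. This fails: take N = 23. Then 23² = 529 ≡ 9 (mod 26), yet 23 ≡ 10 (mod 13), not 3.

Neither direction holds.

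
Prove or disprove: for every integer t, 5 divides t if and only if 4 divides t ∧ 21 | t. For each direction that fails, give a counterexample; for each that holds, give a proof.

(→) This fails: take t = 5. Certainly 5 ∣ 5, but 4 ∤ 5.

(←) This fails: take t = 84. Both 4 ∣ 84 and 21 ∣ 84, yet 84 is not a multiple of 5 (since 84 = 16·5 + 4), so 5 ∤ 84.

Neither implication holds.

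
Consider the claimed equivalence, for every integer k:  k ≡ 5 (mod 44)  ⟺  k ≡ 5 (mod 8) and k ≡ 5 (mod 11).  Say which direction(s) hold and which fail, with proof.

Only the converse holds.

Forward direction. This fails: k = 49 gives 49 ≡ 5 (mod 44) but 49 ≡ 1 (mod 8), so the conjunction on the right does not hold.

Converse. If k ≡ 5 (mod 8) and k ≡ 5 (mod 11), then by the Chinese remainder theorem k ≡ 5 (mod 88). Since 5 ≡ 5 (mod 44) and 44 ∣ 88, we get k ≡ 5 (mod 44).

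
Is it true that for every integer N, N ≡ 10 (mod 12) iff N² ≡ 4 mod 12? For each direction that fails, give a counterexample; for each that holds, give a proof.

Only the forward implication holds.

(←) This fails: take N = 2. Then 2² = 4 ≡ 4 (mod 12), yet 2 ≡ 2 (mod 12), not 10.

(→) Suppose N ≡ 10 (mod 12). Write N = 12j + 10. Then (12j + 10)² = 144j² + 240j + 100 = 12(12j² + 20j + 8) + 4, so N² ≡ 4 (mod 12).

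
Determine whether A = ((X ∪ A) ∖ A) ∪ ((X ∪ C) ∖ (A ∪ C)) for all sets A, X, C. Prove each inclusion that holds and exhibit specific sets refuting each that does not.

Neither inclusion holds.

(⟹) This inclusion fails. Take A = {1}, X = ∅, C = ∅; then 1 ∈ A but 1 ∉ ((X ∪ A) ∖ A) ∪ ((X ∪ C) ∖ (A ∪ C)).

(⟸) This inclusion fails. Take A = ∅, X = {1}, C = ∅; then 1 ∈ ((X ∪ A) ∖ A) ∪ ((X ∪ C) ∖ (A ∪ C)) but 1 ∉ A.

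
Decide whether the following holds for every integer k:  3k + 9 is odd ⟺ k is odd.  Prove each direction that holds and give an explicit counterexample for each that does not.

(⟹) This fails: k = 2 gives 3k + 9 = 15, which is odd, but 2 is even, not odd.

(⟸) This also fails: k = 3 is odd, but 3k + 9 = 18 is even, not odd.

(⇒) fails and (⇐) fails.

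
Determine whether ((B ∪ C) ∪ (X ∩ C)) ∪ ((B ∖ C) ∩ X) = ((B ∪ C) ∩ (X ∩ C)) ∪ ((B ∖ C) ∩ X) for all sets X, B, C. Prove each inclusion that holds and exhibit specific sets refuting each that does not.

The sets are not equal: only the reverse inclusion holds.

Forward inclusion. This inclusion fails. Take X = ∅, B = {1}, C = ∅; then 1 ∈ ((B ∪ C) ∪ (X ∩ C)) ∪ ((B ∖ C) ∩ X) but 1 ∉ ((B ∪ C) ∩ (X ∩ C)) ∪ ((B ∖ C) ∩ X).

Reverse inclusion. Let x ∈ ((B ∪ C) ∩ (X ∩ C)) ∪ ((B ∖ C) ∩ X). Then either x ∈ X ∩ B and x ∉ C; or x ∈ X ∩ C and x ∉ B; or x ∈ X ∩ B ∩ C. In each case x ∈ ((B ∪ C) ∪ (X ∩ C)) ∪ ((B ∖ C) ∩ X), so ((B ∪ C) ∩ (X ∩ C)) ∪ ((B ∖ C) ∩ X) ⊆ ((B ∪ C) ∪ (X ∩ C)) ∪ ((B ∖ C) ∩ X).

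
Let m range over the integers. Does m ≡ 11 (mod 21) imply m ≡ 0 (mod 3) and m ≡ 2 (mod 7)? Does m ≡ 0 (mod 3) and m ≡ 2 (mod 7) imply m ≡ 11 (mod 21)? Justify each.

(→) This fails: m = 11 gives 11 ≡ 11 (mod 21) but 11 ≡ 2 (mod 3), so the conjunction on the right does not hold.

(←) This fails: m = 9 satisfies both congruences on the right (9 ≡ 0 mod 3 and 9 ≡ 2 mod 7) yet 9 ≡ 9 (mod 21), not 11.

(⇒) fails and (⇐) fails.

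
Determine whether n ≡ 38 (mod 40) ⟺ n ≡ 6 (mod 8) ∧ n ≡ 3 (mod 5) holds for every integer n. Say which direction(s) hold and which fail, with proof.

The biconditional holds.

(⇒) Suppose n ≡ 38 (mod 40); write n = 40j + 38. Since 8 ∣ 40, reducing mod 8 gives n ≡ 38 ≡ 6 (mod 8); since 5 ∣ 40, reducing mod 5 gives n ≡ 38 ≡ 3 (mod 5).

(⇐) Conversely, if n ≡ 6 (mod 8) and n ≡ 3 (mod 5), then by the Chinese remainder theorem n ≡ 38 (mod 40). This is exactly n ≡ 38 (mod 40).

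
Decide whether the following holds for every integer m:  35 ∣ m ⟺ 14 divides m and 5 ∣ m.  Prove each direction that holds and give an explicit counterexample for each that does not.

[⇒] This fails: take m = 35. Certainly 35 ∣ 35, but 14 ∤ 35.

[⇐] Suppose 14 ∣ m and 5 ∣ m. Any common multiple of 14 and 5 is a multiple of their lcm; here gcd(14, 5) = 1, so lcm(14, 5) = 14·5 = 70, so 70 ∣ m. Since 35 ∣ 70, it follows that 35 ∣ m.

The forward direction fails; the converse holds.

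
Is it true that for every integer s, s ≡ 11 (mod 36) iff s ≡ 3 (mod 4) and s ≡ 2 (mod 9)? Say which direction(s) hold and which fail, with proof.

(→) Suppose s ≡ 11 (mod 36); write s = 36j + 11. Since 4 ∣ 36, reducing mod 4 gives s ≡ 11 ≡ 3 (mod 4); since 9 ∣ 36, reducing mod 9 gives s ≡ 11 ≡ 2 (mod 9).

(←) Conversely, if s ≡ 3 (mod 4) and s ≡ 2 (mod 9), then by the Chinese remainder theorem s ≡ 11 (mod 36). This is exactly s ≡ 11 (mod 36).

Equivalent; both directions hold.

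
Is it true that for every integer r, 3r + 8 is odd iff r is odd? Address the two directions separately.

(⟹) Suppose 3r + 8 is odd. Since 3 is odd, 3r and r have the same parity, so 3r + 8 ≡ r + 8 (mod 2). As 8 is even, 3r + 8 is odd exactly when r is odd. Thus r is odd.

(⟸) Conversely, suppose r is odd; write r = 2j + 1. Then 3r + 8 = 3·(2j + 1) + 8 = 2·3j + 11, which is odd.

Equivalent; both directions hold.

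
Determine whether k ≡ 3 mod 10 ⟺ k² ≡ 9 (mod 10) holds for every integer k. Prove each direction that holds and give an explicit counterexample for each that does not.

The forward direction holds; the converse fails.

[⇐] This fails: take k = 7. Then 7² = 49 ≡ 9 (mod 10), yet 7 ≡ 7 (mod 10), not 3.

[⇒] Suppose k ≡ 3 mod 10. Write k = 10j + 3. Then (10j + 3)² = 100j² + 60j + 9 = 10(10j² + 6j) + 9, so k² ≡ 9 (mod 10).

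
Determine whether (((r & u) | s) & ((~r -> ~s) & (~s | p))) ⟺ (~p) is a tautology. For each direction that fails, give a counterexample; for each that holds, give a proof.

(→) This fails. Under u = T, s = F, p = T, r = T, the left side is true but the right side is false.

(←) This fails. Under u = F, s = F, p = F, r = F, the left side is false but the right side is true.

(⇒) fails and (⇐) fails.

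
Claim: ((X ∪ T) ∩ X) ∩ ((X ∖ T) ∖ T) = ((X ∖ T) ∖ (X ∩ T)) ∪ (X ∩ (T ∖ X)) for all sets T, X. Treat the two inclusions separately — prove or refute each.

Both inclusions hold.

Forward inclusion. Let x ∈ ((X ∪ T) ∩ X) ∩ ((X ∖ T) ∖ T). Then x ∈ X and x ∉ T, from which x ∈ ((X ∖ T) ∖ (X ∩ T)) ∪ (X ∩ (T ∖ X)).

Reverse inclusion. Let x ∈ ((X ∖ T) ∖ (X ∩ T)) ∪ (X ∩ (T ∖ X)). Then x ∈ X and x ∉ T, from which x ∈ ((X ∪ T) ∩ X) ∩ ((X ∖ T) ∖ T).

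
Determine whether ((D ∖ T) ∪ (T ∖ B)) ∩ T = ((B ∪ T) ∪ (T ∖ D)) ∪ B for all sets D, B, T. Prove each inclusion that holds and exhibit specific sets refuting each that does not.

(⊇) This inclusion fails. Take D = ∅, B = {1}, T = ∅; then 1 ∈ ((B ∪ T) ∪ (T ∖ D)) ∪ B but 1 ∉ ((D ∖ T) ∪ (T ∖ B)) ∩ T.

(⊆) Let x ∈ ((D ∖ T) ∪ (T ∖ B)) ∩ T. Then either x ∈ T and x ∉ D, B; or x ∈ D ∩ T and x ∉ B. In each case x ∈ ((B ∪ T) ∪ (T ∖ D)) ∪ B, so ((D ∖ T) ∪ (T ∖ B)) ∩ T ⊆ ((B ∪ T) ∪ (T ∖ D)) ∪ B.

The sets are not equal: only the forward inclusion holds.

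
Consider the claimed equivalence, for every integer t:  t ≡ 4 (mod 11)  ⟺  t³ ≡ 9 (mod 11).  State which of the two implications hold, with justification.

[⇐] Suppose t³ ≡ 9 (mod 11). The only residue r in {0, …, 10} with r³ ≡ 9 (mod 11) is r = 4, so t ≡ 4 (mod 11).

[⇒] Suppose t ≡ 4 (mod 11). Write t = 11j + 4. Then (11j + 4)³ = 1331j³ + 1452j² + 528j + 64 = 11(121j³ + 132j² + 48j + 5) + 9, so t³ ≡ 9 (mod 11).

Both directions hold; the statement is true.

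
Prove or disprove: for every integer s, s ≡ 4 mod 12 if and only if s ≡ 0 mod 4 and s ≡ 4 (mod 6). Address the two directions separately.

Equivalent; both directions hold.

[⇒] Suppose s ≡ 4 (mod 12); write s = 12j + 4. Since 4 ∣ 12, reducing mod 4 gives s ≡ 4 ≡ 0 (mod 4); since 6 ∣ 12, reducing mod 6 gives s ≡ 4 (mod 6).

[⇐] Conversely, if s ≡ 0 (mod 4) and s ≡ 4 (mod 6), then by the Chinese remainder theorem s ≡ 4 (mod 12). This is exactly s ≡ 4 (mod 12).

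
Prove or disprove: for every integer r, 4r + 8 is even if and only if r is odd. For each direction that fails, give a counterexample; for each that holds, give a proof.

(→) This fails: take r = 4. Then 4r + 8 = 24, which is even, yet r = 4 is even, not odd.

(←) Suppose r is odd. Since 4 is even, 4r is even for every r, so 4r + 8 has the same parity as 8, which is even. Hence 4r + 8 is even.

Only the reverse direction holds.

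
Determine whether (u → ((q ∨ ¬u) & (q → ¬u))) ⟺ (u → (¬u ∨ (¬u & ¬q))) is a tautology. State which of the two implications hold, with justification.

(→) Assume the antecedent. If u is true, the antecedent cannot hold. If u is false, u → (¬u ∨ (¬u & ¬q)) reduces to true regardless of the other variables. Either way u → (¬u ∨ (¬u & ¬q)) holds.

(←) Assume the antecedent. If u is true, the antecedent cannot hold. If u is false, u → ((q ∨ ¬u) & (q → ¬u)) reduces to true regardless of the other variables. Either way u → ((q ∨ ¬u) & (q → ¬u)) holds.

Both directions hold.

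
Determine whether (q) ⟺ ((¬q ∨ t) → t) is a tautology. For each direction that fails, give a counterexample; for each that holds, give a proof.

Only the forward direction holds.

(⟹) Assume the antecedent. If t is true, (¬q ∨ t) → t reduces to true regardless of the other variables. If t is false, the antecedent forces (t = F, q = T), and (¬q ∨ t) → t holds there. Either way (¬q ∨ t) → t holds.

(⟸) This fails. Under t = T, q = F, the left side is false but the right side is true.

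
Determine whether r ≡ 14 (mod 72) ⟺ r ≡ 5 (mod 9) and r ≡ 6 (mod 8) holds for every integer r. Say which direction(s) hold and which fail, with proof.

[⇒] Suppose r ≡ 14 (mod 72); write r = 72j + 14. Since 9 ∣ 72, reducing mod 9 gives r ≡ 14 ≡ 5 (mod 9); since 8 ∣ 72, reducing mod 8 gives r ≡ 14 ≡ 6 (mod 8).

[⇐] Conversely, if r ≡ 5 (mod 9) and r ≡ 6 (mod 8), then by the Chinese remainder theorem r ≡ 14 (mod 72). This is exactly r ≡ 14 (mod 72).

Both directions hold.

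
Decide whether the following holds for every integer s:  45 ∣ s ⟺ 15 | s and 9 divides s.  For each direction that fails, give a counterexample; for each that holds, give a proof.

Both implications hold.

(⇒) If 45 ∣ s, write s = 45q. Since 45 = 3·15, s = 15·(3q), so 15 ∣ s; and since 45 = 5·9, s = 9·(5q), so 9 ∣ s.

(⇐) Suppose 15 ∣ s and 9 ∣ s. Any common multiple of 15 and 9 is a multiple of their lcm; here lcm(15, 9) = 15·9/gcd(15, 9) = 135/3 = 45, so 45 ∣ s.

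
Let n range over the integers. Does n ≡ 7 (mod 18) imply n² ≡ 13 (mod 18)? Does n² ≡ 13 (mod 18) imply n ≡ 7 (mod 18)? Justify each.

Only the forward direction holds.

Forward direction. Suppose n ≡ 7 (mod 18). Write n = 18j + 7. Then (18j + 7)² = 324j² + 252j + 49 = 18(18j² + 14j + 2) + 13, so n² ≡ 13 (mod 18).

Converse. This fails: take n = 11. Then 11² = 121 ≡ 13 (mod 18), yet 11 ≡ 11 (mod 18), not 7.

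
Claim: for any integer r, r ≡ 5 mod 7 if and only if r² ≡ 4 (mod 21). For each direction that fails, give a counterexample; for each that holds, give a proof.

Both directions fail.

(⇒) This fails: take r = 12. Then 12 ≡ 5 (mod 7), but 12² = 144 ≡ 18 (mod 21), not 4.

(⇐) This fails: take r = 2. Then 2² = 4 ≡ 4 (mod 21), yet 2 ≡ 2 (mod 7), not 5.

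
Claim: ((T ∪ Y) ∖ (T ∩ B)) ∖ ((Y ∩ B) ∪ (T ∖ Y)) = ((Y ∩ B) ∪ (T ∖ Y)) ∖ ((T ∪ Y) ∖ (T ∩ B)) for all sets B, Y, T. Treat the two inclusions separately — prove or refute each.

Forward inclusion. This inclusion fails. Take B = ∅, Y = {1}, T = ∅; then 1 ∈ ((T ∪ Y) ∖ (T ∩ B)) ∖ ((Y ∩ B) ∪ (T ∖ Y)) but 1 ∉ ((Y ∩ B) ∪ (T ∖ Y)) ∖ ((T ∪ Y) ∖ (T ∩ B)).

Reverse inclusion. This inclusion fails. Take B = {1}, Y = ∅, T = {1}; then 1 ∈ ((Y ∩ B) ∪ (T ∖ Y)) ∖ ((T ∪ Y) ∖ (T ∩ B)) but 1 ∉ ((T ∪ Y) ∖ (T ∩ B)) ∖ ((Y ∩ B) ∪ (T ∖ Y)).

Neither inclusion holds.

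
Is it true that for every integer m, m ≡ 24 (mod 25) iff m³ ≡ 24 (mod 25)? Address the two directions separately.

Both directions hold; the statement is true.

[⇒] Suppose m ≡ 24 (mod 25). Write m = 25j + 24. Then (25j + 24)³ = 15625j³ + 45000j² + 43200j + 13824 = 25(625j³ + 1800j² + 1728j + 552) + 24, so m³ ≡ 24 (mod 25).

[⇐] Conversely, suppose m³ ≡ 24 (mod 25). The only residue r in {0, …, 24} with r³ ≡ 24 (mod 25) is r = 24, so m ≡ 24 (mod 25).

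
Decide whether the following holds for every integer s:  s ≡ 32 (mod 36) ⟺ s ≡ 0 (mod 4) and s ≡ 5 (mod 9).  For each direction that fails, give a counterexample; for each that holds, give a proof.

(⇐) If s ≡ 0 (mod 4) and s ≡ 5 (mod 9), then by the Chinese remainder theorem s ≡ 32 (mod 36). This is exactly s ≡ 32 (mod 36).

(⇒) Suppose s ≡ 32 (mod 36); write s = 36j + 32. Since 4 ∣ 36, reducing mod 4 gives s ≡ 32 ≡ 0 (mod 4); since 9 ∣ 36, reducing mod 9 gives s ≡ 32 ≡ 5 (mod 9).

Equivalent; both directions hold.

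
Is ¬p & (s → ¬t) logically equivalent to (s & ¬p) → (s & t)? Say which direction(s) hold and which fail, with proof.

Neither direction holds.

(⟹) This fails. Under t = F, p = F, s = T, the left side is true but the right side is false.

(⟸) This fails. Under t = F, p = T, s = F, the left side is false but the right side is true.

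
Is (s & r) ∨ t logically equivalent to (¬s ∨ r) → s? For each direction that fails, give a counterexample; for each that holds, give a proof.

Neither implication holds.

Forward direction. This fails. Under r = F, s = F, t = T, the left side is true but the right side is false.

Converse. This fails. Under r = F, s = T, t = F, the left side is false but the right side is true.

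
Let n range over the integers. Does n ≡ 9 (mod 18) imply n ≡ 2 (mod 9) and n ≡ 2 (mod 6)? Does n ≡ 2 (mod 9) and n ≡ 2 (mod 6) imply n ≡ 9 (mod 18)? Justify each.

Both directions fail.

Forward direction. This fails: n = 9 gives 9 ≡ 9 (mod 18) but 9 ≡ 0 (mod 9), so the conjunction on the right does not hold.

Converse. This fails: n = 2 satisfies both congruences on the right (2 ≡ 2 mod 9 and 2 ≡ 2 mod 6) yet 2 ≡ 2 (mod 18), not 9.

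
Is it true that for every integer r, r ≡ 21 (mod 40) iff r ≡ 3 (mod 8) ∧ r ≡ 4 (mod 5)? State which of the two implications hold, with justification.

(→) This fails: r = 21 gives 21 ≡ 21 (mod 40) but 21 ≡ 5 (mod 8), so the conjunction on the right does not hold.

(←) This fails: r = 19 satisfies both congruences on the right (19 ≡ 3 mod 8 and 19 ≡ 4 mod 5) yet 19 ≡ 19 (mod 40), not 21.

Neither implication holds.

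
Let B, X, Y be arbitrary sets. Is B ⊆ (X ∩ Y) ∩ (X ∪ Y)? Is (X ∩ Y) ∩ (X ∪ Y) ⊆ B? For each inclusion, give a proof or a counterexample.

Both inclusions fail.

Forward inclusion. This inclusion fails. Take B = {1}, X = ∅, Y = ∅; then 1 ∈ B but 1 ∉ (X ∩ Y) ∩ (X ∪ Y).

Reverse inclusion. This inclusion fails. Take B = ∅, X = {1}, Y = {1}; then 1 ∈ (X ∩ Y) ∩ (X ∪ Y) but 1 ∉ B.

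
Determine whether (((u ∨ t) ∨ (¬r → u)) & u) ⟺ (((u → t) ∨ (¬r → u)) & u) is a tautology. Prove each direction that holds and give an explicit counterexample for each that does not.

Both directions hold; the statement is true.

[⇐] Assume the antecedent. If t is true, the antecedent forces (t = T, r = F, u = T) or (t = T, r = T, u = T), and ((u ∨ t) ∨ (¬r → u)) & u holds there. If t is false, the antecedent forces (t = F, r = F, u = T) or (t = F, r = T, u = T), and ((u ∨ t) ∨ (¬r → u)) & u holds there. Either way ((u ∨ t) ∨ (¬r → u)) & u holds.

[⇒] Assume the antecedent. If t is true, the antecedent forces (t = T, r = F, u = T) or (t = T, r = T, u = T), and ((u → t) ∨ (¬r → u)) & u holds there. If t is false, the antecedent forces (t = F, r = F, u = T) or (t = F, r = T, u = T), and ((u → t) ∨ (¬r → u)) & u holds there. Either way ((u → t) ∨ (¬r → u)) & u holds.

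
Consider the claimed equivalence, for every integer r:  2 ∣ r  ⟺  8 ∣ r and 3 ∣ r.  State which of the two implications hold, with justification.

Only the reverse direction holds.

[⇒] This fails: take r = 2. Certainly 2 ∣ 2, but 8 ∤ 2.

[⇐] Suppose 8 ∣ r and 3 ∣ r. Any common multiple of 8 and 3 is a multiple of their lcm; here gcd(8, 3) = 1, so lcm(8, 3) = 8·3 = 24, so 24 ∣ r. Since 2 ∣ 24, it follows that 2 ∣ r.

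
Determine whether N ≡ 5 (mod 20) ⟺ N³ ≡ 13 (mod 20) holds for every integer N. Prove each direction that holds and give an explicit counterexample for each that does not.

(⇒) This fails: take N = 5. Then 5 ≡ 5 (mod 20), but 5³ = 125 ≡ 5 (mod 20), not 13.

(⇐) This fails: take N = 17. Then 17³ = 4913 ≡ 13 (mod 20), yet 17 ≡ 17 (mod 20), not 5.

(⇒) fails and (⇐) fails.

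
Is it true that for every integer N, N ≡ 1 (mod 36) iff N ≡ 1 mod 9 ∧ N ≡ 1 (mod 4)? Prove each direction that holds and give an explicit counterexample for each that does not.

[⇐] If N ≡ 1 (mod 9) and N ≡ 1 (mod 4), then by the Chinese remainder theorem N ≡ 1 (mod 36). This is exactly N ≡ 1 (mod 36).

[⇒] Suppose N ≡ 1 (mod 36); write N = 36j + 1. Since 9 ∣ 36, reducing mod 9 gives N ≡ 1 (mod 9); since 4 ∣ 36, reducing mod 4 gives N ≡ 1 (mod 4).

The biconditional holds.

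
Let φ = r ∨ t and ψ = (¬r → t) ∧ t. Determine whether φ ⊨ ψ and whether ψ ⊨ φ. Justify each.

Only the converse holds.

Forward direction. This fails. Under r = T, t = F, the left side is true but the right side is false.

Converse. Assume the antecedent. If r is true, r ∨ t reduces to true regardless of the other variables. If r is false, the antecedent forces (r = F, t = T), and r ∨ t holds there. Either way r ∨ t holds.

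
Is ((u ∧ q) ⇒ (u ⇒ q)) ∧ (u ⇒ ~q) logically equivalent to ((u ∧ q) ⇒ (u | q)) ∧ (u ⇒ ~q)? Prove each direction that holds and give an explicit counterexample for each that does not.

(→) Assume the antecedent. If q is true, the antecedent forces (q = T, u = F), and ((u ∧ q) ⇒ (u | q)) ∧ (u ⇒ ~q) holds there. If q is false, ((u ∧ q) ⇒ (u | q)) ∧ (u ⇒ ~q) reduces to true regardless of the other variables. Either way ((u ∧ q) ⇒ (u | q)) ∧ (u ⇒ ~q) holds.

(←) Assume the antecedent. If q is true, the antecedent forces (q = T, u = F), and ((u ∧ q) ⇒ (u ⇒ q)) ∧ (u ⇒ ~q) holds there. If q is false, ((u ∧ q) ⇒ (u ⇒ q)) ∧ (u ⇒ ~q) reduces to true regardless of the other variables. Either way ((u ∧ q) ⇒ (u ⇒ q)) ∧ (u ⇒ ~q) holds.

Both implications hold.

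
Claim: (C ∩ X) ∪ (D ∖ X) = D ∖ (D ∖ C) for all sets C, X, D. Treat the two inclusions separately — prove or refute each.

Forward inclusion. This inclusion fails. Take C = {1}, X = {1}, D = ∅; then 1 ∈ (C ∩ X) ∪ (D ∖ X) but 1 ∉ D ∖ (D ∖ C).

Reverse inclusion. Let x ∈ D ∖ (D ∖ C). Then either x ∈ C ∩ D and x ∉ X; or x ∈ C ∩ X ∩ D. In each case x ∈ (C ∩ X) ∪ (D ∖ X), so D ∖ (D ∖ C) ⊆ (C ∩ X) ∪ (D ∖ X).

(⊆) fails; (⊇) holds.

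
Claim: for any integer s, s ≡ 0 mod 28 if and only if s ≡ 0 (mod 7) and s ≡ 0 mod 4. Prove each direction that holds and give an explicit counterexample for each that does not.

(⟸) If s ≡ 0 (mod 7) and s ≡ 0 (mod 4), then by the Chinese remainder theorem s ≡ 0 (mod 28). This is exactly s ≡ 0 (mod 28).

(⟹) Suppose s ≡ 0 (mod 28); write s = 28j + 0. Since 7 ∣ 28, reducing mod 7 gives s ≡ 0 (mod 7); since 4 ∣ 28, reducing mod 4 gives s ≡ 0 (mod 4).

Both directions hold; the statement is true.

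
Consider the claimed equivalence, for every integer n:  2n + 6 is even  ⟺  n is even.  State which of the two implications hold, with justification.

[⇒] This fails: take n = 3. Then 2n + 6 = 12, which is even, yet n = 3 is odd, not even.

[⇐] Suppose n is even. Since 2 is even, 2n is even for every n, so 2n + 6 has the same parity as 6, which is even. Hence 2n + 6 is even.

The forward direction fails; the converse holds.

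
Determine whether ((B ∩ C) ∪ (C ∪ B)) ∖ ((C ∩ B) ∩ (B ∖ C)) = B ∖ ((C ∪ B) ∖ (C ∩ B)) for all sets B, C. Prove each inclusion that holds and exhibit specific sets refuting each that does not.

The sets are not equal: only the reverse inclusion holds.

(⟹) This inclusion fails. Take B = {1}, C = ∅; then 1 ∈ ((B ∩ C) ∪ (C ∪ B)) ∖ ((C ∩ B) ∩ (B ∖ C)) but 1 ∉ B ∖ ((C ∪ B) ∖ (C ∩ B)).

(⟸) Let x ∈ B ∖ ((C ∪ B) ∖ (C ∩ B)). Then x ∈ B ∩ C, from which x ∈ ((B ∩ C) ∪ (C ∪ B)) ∖ ((C ∩ B) ∩ (B ∖ C)).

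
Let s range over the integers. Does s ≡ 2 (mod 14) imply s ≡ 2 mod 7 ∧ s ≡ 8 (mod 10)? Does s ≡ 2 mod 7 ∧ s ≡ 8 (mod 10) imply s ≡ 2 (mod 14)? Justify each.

Not equivalent: only (⇐) holds.

Converse. If s ≡ 2 (mod 7) and s ≡ 8 (mod 10), then by the Chinese remainder theorem s ≡ 58 (mod 70). Since 58 ≡ 2 (mod 14) and 14 ∣ 70, we get s ≡ 2 (mod 14).

Forward direction. This fails: s = 2 gives 2 ≡ 2 (mod 14) but 2 ≡ 2 (mod 10), so the conjunction on the right does not hold.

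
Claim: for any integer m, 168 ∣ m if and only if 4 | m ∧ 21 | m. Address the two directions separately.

(⇒) holds; (⇐) fails.

Forward direction. If 168 ∣ m, write m = 168q. Since 168 = 42·4, m = 4·(42q), so 4 ∣ m; and since 168 = 8·21, m = 21·(8q), so 21 ∣ m.

Converse. This fails: take m = 84. Both 4 ∣ 84 and 21 ∣ 84, yet 84 is not a multiple of 168 (since 84 = 0·168 + 84), so 168 ∤ 84.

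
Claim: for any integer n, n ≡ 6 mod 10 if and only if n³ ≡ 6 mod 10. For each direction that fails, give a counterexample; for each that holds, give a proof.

(⟹) Suppose n ≡ 6 mod 10. Write n = 10j + 6. Then (10j + 6)³ = 1000j³ + 1800j² + 1080j + 216 = 10(100j³ + 180j² + 108j + 21) + 6, so n³ ≡ 6 (mod 10).

(⟸) For the converse, argue contrapositively. If n ≢ 6 (mod 10), then n is congruent to one of 0, 1, 2, 3, 4, 5, 7, 8, 9 modulo 10, and these give n³ ≡ 0, 1, 8, 7, 4, 5, 3, 2, 9 respectively — never 6.

Both implications hold.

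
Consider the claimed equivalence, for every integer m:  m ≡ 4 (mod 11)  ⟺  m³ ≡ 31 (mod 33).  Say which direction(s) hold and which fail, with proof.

Not equivalent: only (⇐) holds.

Forward direction. This fails: take m = 15. Then 15 ≡ 4 (mod 11), but 15³ = 3375 ≡ 9 (mod 33), not 31.

Converse. The residues r modulo 33 with r³ ≡ 31 (mod 33) are exactly {4}, and each is ≡ 4 (mod 11).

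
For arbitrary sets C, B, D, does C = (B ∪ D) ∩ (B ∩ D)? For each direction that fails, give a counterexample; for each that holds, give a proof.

Neither inclusion holds.

Forward inclusion. This inclusion fails. Take C = {1}, B = ∅, D = ∅; then 1 ∈ C but 1 ∉ (B ∪ D) ∩ (B ∩ D).

Reverse inclusion. This inclusion fails. Take C = ∅, B = {1}, D = {1}; then 1 ∈ (B ∪ D) ∩ (B ∩ D) but 1 ∉ C.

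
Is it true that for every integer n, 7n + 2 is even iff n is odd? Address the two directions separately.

Neither implication holds.

[⇒] This fails: n = 2 gives 7n + 2 = 16, which is even, but 2 is even, not odd.

[⇐] This also fails: n = 7 is odd, but 7n + 2 = 51 is odd, not even.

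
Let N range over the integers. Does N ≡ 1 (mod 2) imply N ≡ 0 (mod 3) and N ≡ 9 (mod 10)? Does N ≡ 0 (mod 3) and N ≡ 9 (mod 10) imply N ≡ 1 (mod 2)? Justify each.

(⇐) If N ≡ 0 (mod 3) and N ≡ 9 (mod 10), then by the Chinese remainder theorem N ≡ 9 (mod 30). Since 9 ≡ 1 (mod 2) and 2 ∣ 30, we get N ≡ 1 (mod 2).

(⇒) This fails: N = 1 gives 1 ≡ 1 (mod 2) but 1 ≡ 1 (mod 3), so the conjunction on the right does not hold.

(⇒) fails; (⇐) holds.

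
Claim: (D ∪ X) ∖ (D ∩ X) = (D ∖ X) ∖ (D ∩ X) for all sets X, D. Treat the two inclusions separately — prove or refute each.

(⊆) This inclusion fails. Take X = {1}, D = ∅; then 1 ∈ (D ∪ X) ∖ (D ∩ X) but 1 ∉ (D ∖ X) ∖ (D ∩ X).

(⊇) Let x ∈ (D ∖ X) ∖ (D ∩ X). Then x ∈ D and x ∉ X, from which x ∈ (D ∪ X) ∖ (D ∩ X).

The sets are not equal: only the reverse inclusion holds.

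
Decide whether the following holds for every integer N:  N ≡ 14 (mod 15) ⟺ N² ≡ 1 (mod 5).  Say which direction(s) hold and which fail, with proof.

Only the forward direction holds.

Forward direction. Suppose N ≡ 14 (mod 15). Then N² ≡ 14² = 196 (mod 15), and since 5 ∣ 15, also N² ≡ 1 (mod 5).

Converse. This fails: take N = 1. Then 1² = 1 ≡ 1 (mod 5), yet 1 ≡ 1 (mod 15), not 14.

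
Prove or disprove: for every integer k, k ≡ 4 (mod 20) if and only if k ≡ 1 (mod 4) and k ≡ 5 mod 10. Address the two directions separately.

(⇒) This fails: k = 4 gives 4 ≡ 4 (mod 20) but 4 ≡ 0 (mod 4), so the conjunction on the right does not hold.

(⇐) This fails: k = 5 satisfies both congruences on the right (5 ≡ 1 mod 4 and 5 ≡ 5 mod 10) yet 5 ≡ 5 (mod 20), not 4.

Both directions fail.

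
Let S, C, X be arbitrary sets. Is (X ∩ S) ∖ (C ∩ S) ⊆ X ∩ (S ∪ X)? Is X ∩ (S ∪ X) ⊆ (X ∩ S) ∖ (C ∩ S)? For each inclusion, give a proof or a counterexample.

Only the forward inclusion holds.

(⊆) Let x ∈ (X ∩ S) ∖ (C ∩ S). Then x ∈ S ∩ X and x ∉ C, from which x ∈ X ∩ (S ∪ X).

(⊇) This inclusion fails. Take S = ∅, C = ∅, X = {1}; then 1 ∈ X ∩ (S ∪ X) but 1 ∉ (X ∩ S) ∖ (C ∩ S).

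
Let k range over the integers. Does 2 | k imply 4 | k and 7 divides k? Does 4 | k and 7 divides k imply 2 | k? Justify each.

Only the reverse direction holds.

(⇒) This fails: take k = 2. Certainly 2 ∣ 2, but 4 ∤ 2.

(⇐) Suppose 4 ∣ k and 7 ∣ k. Any common multiple of 4 and 7 is a multiple of their lcm; here gcd(4, 7) = 1, so lcm(4, 7) = 4·7 = 28, so 28 ∣ k. Since 2 ∣ 28, it follows that 2 ∣ k.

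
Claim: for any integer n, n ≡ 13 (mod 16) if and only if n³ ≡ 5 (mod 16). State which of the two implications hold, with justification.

Both directions hold.

Forward direction. Suppose n ≡ 13 (mod 16). Write n = 16j + 13. Then (16j + 13)³ = 4096j³ + 9984j² + 8112j + 2197 = 16(256j³ + 624j² + 507j + 137) + 5, so n³ ≡ 5 (mod 16).

Converse. Suppose n³ ≡ 5 (mod 16). The only residue r in {0, …, 15} with r³ ≡ 5 (mod 16) is r = 13, so n ≡ 13 (mod 16).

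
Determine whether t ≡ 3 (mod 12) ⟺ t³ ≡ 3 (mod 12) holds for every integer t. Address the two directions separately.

Equivalent; both directions hold.

[⇒] Suppose t ≡ 3 (mod 12). Write t = 12j + 3. Then (12j + 3)³ = 1728j³ + 1296j² + 324j + 27 = 12(144j³ + 108j² + 27j + 2) + 3, so t³ ≡ 3 (mod 12).

[⇐] For the converse, argue contrapositively. If t ≢ 3 (mod 12), then t is congruent to one of 0, 1, 2, 4, 5, 6, 7, 8, 9, 10, 11 modulo 12, and these give t³ ≡ 0, 1, 8, 4, 5, 0, 7, 8, 9, 4, 11 respectively — never 3.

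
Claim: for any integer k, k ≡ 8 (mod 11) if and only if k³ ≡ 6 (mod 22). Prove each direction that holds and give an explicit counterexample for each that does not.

(⇒) This fails: take k = 19. Then 19 ≡ 8 (mod 11), but 19³ = 6859 ≡ 17 (mod 22), not 6.

(⇐) Conversely, the residues r modulo 22 with r³ ≡ 6 (mod 22) are exactly {8}, and each is ≡ 8 (mod 11).

The forward direction fails; the converse holds.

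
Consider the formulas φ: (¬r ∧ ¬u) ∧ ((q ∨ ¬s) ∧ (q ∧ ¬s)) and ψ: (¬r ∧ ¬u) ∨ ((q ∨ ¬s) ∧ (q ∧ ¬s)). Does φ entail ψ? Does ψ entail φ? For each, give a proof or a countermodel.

(⇒) Assume the antecedent. If r is true, the antecedent cannot hold. If r is false, the antecedent forces (r = F, u = F, s = F, q = T), and the consequent holds there. Either way the consequent holds.

(⇐) This fails. Under r = F, u = F, s = F, q = F, the left side is false but the right side is true.

Not equivalent: only (⇒) holds.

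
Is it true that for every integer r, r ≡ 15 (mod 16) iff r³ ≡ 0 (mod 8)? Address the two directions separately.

(⇒) fails and (⇐) fails.

(⟹) This fails: take r = 15. Then 15 ≡ 15 (mod 16), but 15³ = 3375 ≡ 7 (mod 8), not 0.

(⟸) This fails: take r = 0. Then 0³ = 0 ≡ 0 (mod 8), yet 0 ≡ 0 (mod 16), not 15.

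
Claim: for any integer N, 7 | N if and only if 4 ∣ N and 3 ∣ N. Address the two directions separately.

Neither direction holds.

Forward direction. This fails: take N = 7. Certainly 7 ∣ 7, but 4 ∤ 7.

Converse. This fails: take N = 12. Both 4 ∣ 12 and 3 ∣ 12, yet 12 is not a multiple of 7 (since 12 = 1·7 + 5), so 7 ∤ 12.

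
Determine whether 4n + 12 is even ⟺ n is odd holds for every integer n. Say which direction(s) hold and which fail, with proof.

Converse. Suppose n is odd. Since 4 is even, 4n is even for every n, so 4n + 12 has the same parity as 12, which is even. Hence 4n + 12 is even.

Forward direction. This fails: take n = 0. Then 4n + 12 = 12, which is even, yet n = 0 is even, not odd.

Only the reverse direction holds.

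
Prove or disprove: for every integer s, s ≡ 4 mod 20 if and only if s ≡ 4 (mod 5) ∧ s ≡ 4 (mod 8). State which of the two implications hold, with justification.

[⇒] This fails: s = 24 gives 24 ≡ 4 (mod 20) but 24 ≡ 0 (mod 8), so the conjunction on the right does not hold.

[⇐] Conversely, if s ≡ 4 (mod 5) and s ≡ 4 (mod 8), then by the Chinese remainder theorem s ≡ 4 (mod 40). Since 4 ≡ 4 (mod 20) and 20 ∣ 40, we get s ≡ 4 (mod 20).

Only the reverse direction holds.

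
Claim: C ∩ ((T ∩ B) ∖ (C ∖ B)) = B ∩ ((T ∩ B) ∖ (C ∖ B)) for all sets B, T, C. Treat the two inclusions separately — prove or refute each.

Only the forward inclusion holds.

(⊆) Let x ∈ C ∩ ((T ∩ B) ∖ (C ∖ B)). Then x ∈ B ∩ T ∩ C, from which x ∈ B ∩ ((T ∩ B) ∖ (C ∖ B)).

(⊇) This inclusion fails. Take B = {1}, T = {1}, C = ∅; then 1 ∈ B ∩ ((T ∩ B) ∖ (C ∖ B)) but 1 ∉ C ∩ ((T ∩ B) ∖ (C ∖ B)).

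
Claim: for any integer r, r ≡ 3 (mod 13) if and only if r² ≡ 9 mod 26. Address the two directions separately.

[⇒] This fails: take r = 16. Then 16 ≡ 3 (mod 13), but 16² = 256 ≡ 22 (mod 26), not 9.

[⇐] This fails: take r = 23. Then 23² = 529 ≡ 9 (mod 26), yet 23 ≡ 10 (mod 13), not 3.

(⇒) fails and (⇐) fails.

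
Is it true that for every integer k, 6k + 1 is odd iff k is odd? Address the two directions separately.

[⇒] This fails: take k = 6. Then 6k + 1 = 37, which is odd, yet k = 6 is even, not odd.

[⇐] Suppose k is odd. Since 6 is even, 6k is even for every k, so 6k + 1 has the same parity as 1, which is odd. Hence 6k + 1 is odd.

The forward direction fails; the converse holds.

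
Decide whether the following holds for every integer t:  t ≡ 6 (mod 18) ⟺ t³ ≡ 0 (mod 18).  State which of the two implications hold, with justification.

(⇒) holds; (⇐) fails.

(⇐) This fails: take t = 0. Then 0³ = 0 ≡ 0 (mod 18), yet 0 ≡ 0 (mod 18), not 6.

(⇒) Suppose t ≡ 6 (mod 18). Write t = 18j + 6. Then (18j + 6)³ = 5832j³ + 5832j² + 1944j + 216 = 18(324j³ + 324j² + 108j + 12) + 0, so t³ ≡ 0 (mod 18).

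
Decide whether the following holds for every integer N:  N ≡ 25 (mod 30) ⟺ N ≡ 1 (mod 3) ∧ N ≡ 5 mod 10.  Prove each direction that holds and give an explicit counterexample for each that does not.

Forward direction. Suppose N ≡ 25 (mod 30); write N = 30j + 25. Since 3 ∣ 30, reducing mod 3 gives N ≡ 25 ≡ 1 (mod 3); since 10 ∣ 30, reducing mod 10 gives N ≡ 25 ≡ 5 (mod 10).

Converse. If N ≡ 1 (mod 3) and N ≡ 5 (mod 10), then by the Chinese remainder theorem N ≡ 25 (mod 30). This is exactly N ≡ 25 (mod 30).

Both directions hold.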